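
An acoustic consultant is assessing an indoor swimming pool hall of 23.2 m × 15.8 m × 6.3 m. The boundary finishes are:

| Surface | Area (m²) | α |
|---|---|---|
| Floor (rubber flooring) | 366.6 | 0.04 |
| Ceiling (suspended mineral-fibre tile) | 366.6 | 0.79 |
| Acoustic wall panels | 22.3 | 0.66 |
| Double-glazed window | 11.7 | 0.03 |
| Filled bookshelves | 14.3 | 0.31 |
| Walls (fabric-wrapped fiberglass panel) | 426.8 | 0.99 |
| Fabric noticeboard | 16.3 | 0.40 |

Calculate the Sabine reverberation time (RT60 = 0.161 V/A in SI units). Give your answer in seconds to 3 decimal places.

Equivalent absorption area: A = 366.6·0.04 + 366.6·0.79 + 22.3·0.66 + 11.7·0.03 + 14.3·0.31 + 426.8·0.99 + 16.3·0.40 = 752.832 m².
Room volume: 2309.328 m³.
Sabine: RT60 = 0.161 × 2309.328 / 752.832 = 0.494 s.

0.494 seconds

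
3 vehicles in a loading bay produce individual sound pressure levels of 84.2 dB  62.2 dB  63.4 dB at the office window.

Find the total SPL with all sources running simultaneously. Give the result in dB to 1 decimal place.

Σ 10^(Lᵢ/10) = 2.669e+08.
Back to dB: 10·log₁₀ Σ = 84.3 dB.

84.3 dB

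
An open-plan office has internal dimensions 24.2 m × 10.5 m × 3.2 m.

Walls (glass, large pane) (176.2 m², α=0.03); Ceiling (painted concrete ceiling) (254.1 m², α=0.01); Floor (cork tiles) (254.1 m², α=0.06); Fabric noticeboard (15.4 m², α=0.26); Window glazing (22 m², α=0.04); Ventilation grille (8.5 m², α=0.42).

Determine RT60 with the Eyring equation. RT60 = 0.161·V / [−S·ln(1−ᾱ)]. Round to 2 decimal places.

Total surface area S = 176.2 + 254.1 + 254.1 + 15.4 + 22 + 8.5 = 730.3 m².
Absorption A = 176.2·0.03 + 254.1·0.01 + 254.1·0.06 + 15.4·0.26 + 22·0.04 + 8.5·0.42 = 31.527 sabins.
Mean coefficient ᾱ = A/S = 0.0432.
−S·ln(1−ᾱ) = −730.3 × ln(1 − 0.0432) = 32.251.
V = 24.2 × 10.5 × 3.2 = 813.12 m³.
T = 0.161·V/[−S·ln(1−ᾱ)] = 0.161·813.12/32.251 = 4.06 s.

4.06 sec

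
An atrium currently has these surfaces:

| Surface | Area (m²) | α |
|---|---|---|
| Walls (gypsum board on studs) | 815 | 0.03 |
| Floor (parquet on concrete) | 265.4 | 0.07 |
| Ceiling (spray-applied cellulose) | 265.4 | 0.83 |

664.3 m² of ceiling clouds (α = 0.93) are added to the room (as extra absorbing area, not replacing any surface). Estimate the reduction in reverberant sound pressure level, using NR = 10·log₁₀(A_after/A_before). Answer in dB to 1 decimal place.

5.2 dB

Equivalent absorption area: A_before = 815·0.03 + 265.4·0.07 + 265.4·0.83 = 263.310 m².
Added absorption = 664.3 × 0.93 = 617.799 sabins.
A_after = 263.310 + 617.799 = 881.109 sabins.
NR = 10·log₁₀(881.109/263.310) = 5.2 dB.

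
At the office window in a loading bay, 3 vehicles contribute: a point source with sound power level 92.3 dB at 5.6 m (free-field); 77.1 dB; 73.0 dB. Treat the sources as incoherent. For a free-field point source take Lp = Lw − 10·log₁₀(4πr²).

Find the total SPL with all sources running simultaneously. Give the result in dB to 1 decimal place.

78.8 dB

Source at 5.6 m: Lp = 92.3 − 10·log₁₀(4π·5.6²) = 92.3 − 10·log₁₀(394.081) = 66.3 dB.
Σ 10^(Lᵢ/10) = 7.55e+07.
Combined level = 10 log₁₀(7.55e+07) = 78.8 dB.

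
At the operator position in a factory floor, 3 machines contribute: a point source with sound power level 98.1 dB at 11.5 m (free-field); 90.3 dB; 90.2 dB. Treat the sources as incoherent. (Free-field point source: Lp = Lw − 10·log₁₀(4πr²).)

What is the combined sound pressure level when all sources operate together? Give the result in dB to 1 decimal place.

93.3 dB

Source at 11.5 m: Lp = 98.1 − 10·log₁₀(4π·11.5²) = 98.1 − 10·log₁₀(1661.903) = 65.9 dB.
Sum in the linear (power) domain: Σ 10^(Lᵢ/10) = 10^(65.9/10) + 10^(90.3/10) + 10^(90.2/10) = 2.123e+09.
Combined level = 10 log₁₀(2.123e+09) = 93.3 dB.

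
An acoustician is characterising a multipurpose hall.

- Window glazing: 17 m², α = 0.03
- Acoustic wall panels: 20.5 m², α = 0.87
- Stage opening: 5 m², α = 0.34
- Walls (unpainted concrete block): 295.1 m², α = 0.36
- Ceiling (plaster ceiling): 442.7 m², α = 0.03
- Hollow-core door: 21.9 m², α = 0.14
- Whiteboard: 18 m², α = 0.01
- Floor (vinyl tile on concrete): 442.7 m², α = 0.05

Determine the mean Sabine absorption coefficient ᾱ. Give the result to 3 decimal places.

0.131

S = Σ Sᵢ = 17 + 20.5 + 5 + 295.1 + 442.7 + 21.9 + 18 + 442.7 = 1262.9 m².
A = 17·0.03 + 20.5·0.87 + 5·0.34 + 295.1·0.36 + 442.7·0.03 + 21.9·0.14 + 18·0.01 + 442.7·0.05 = 164.943 sabins.
ᾱ = A/S = 0.131.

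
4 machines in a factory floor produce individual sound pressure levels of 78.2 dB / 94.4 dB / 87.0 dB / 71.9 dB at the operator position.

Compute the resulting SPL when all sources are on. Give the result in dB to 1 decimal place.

95.2 dB

Converting to relative power and adding: 10^(78.2/10) + 10^(94.4/10) + 10^(87.0/10) + 10^(71.9/10) = 3.337e+09.
Combined level = 10 log₁₀(3.337e+09) = 95.2 dB.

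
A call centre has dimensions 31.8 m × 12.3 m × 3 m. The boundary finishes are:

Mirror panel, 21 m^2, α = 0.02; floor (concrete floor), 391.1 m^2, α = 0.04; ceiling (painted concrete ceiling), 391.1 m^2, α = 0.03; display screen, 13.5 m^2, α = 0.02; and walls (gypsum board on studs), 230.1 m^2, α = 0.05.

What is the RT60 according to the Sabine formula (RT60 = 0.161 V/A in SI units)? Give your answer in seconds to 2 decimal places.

Total absorption A = 21*0.02 + 391.1*0.04 + 391.1*0.03 + 13.5*0.02 + 230.1*0.05
  = 0.420 + 15.644 + 11.733 + 0.270 + 11.505 = 39.572 m^2 sabins.
Volume V = 31.8 × 12.3 × 3 = 1173.42 m³.
Sabine: RT60 = 0.161 × 1173.42 / 39.572 = 4.77 s.

4.77 seconds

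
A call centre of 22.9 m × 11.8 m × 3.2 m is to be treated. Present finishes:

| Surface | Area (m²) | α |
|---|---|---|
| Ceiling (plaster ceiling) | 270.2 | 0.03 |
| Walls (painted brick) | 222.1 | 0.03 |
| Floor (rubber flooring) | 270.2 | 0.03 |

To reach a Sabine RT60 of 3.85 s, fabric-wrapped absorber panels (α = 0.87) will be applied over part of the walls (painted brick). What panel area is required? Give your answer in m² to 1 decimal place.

A₁ = Σ Sᵢαᵢ = 270.2·0.03 + 222.1·0.03 + 270.2·0.03 = 22.875 sabins.
V = 864.704 m³. Target absorption A₂ = 0.161 × 864.704 / 3.85 = 36.160 sabins.
ΔA needed = 36.160 − 22.875 = 13.285 sabins.
Each m² of panel replacing the walls (painted brick) adds (0.87 − 0.03) = 0.84 sabins.
Panel area = 13.285 / 0.84 = 15.8 m².

15.8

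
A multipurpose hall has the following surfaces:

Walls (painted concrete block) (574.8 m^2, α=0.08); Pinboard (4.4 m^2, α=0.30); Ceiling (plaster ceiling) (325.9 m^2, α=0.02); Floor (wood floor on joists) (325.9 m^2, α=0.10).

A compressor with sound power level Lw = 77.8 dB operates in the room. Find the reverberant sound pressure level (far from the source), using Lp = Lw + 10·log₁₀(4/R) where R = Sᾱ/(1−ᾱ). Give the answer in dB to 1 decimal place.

64.1 dB

Σ(Sᵢαᵢ) = 574.8×0.08 + 4.4×0.30 + 325.9×0.02 + 325.9×0.10 = 86.412; total area S = 1231.0 m^2.
ᾱ = 86.412/1231.0 = 0.0702; R = Sᾱ/(1−ᾱ) = 86.412/(1−0.0702) = 92.936 m^2.
Lp = 77.8 + 10·log₁₀(4/92.936) = 77.8 + (-13.66) = 64.1 dB.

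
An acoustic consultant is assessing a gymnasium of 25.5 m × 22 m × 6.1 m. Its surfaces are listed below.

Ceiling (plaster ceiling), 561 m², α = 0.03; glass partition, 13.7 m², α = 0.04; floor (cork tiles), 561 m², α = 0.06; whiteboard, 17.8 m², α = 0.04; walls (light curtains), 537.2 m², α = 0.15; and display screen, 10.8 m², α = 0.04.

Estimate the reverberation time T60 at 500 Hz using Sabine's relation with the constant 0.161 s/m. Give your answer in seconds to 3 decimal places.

A = Σ Sᵢαᵢ = 561×0.03 + 13.7×0.04 + 561×0.06 + 17.8×0.04 + 537.2×0.15 + 10.8×0.04 = 132.762 sabins.
Volume V = 25.5 × 22 × 6.1 = 3422.1 m³.
T = 0.161 V/A = 0.161·3422.1/132.762 = 4.150 s.

4.150 seconds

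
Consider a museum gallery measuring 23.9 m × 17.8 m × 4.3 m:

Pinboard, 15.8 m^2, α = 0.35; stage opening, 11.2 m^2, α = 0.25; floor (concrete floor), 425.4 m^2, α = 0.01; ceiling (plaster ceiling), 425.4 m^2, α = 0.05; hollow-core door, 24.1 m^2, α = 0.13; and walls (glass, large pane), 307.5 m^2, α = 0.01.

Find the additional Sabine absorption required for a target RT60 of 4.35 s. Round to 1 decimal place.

Summing Sᵢαᵢ: 5.530 + 2.800 + 4.254 + 21.270 + 3.133 + 3.075 → A₁ = 40.062 sabins.
V = 1829.306 m³. Required absorption A₂ = 0.161 × 1829.306 / 4.35 = 67.705 sabins.
Additional absorption ΔA = 67.705 − 40.062 = 27.6 sabins.

27.6 sabins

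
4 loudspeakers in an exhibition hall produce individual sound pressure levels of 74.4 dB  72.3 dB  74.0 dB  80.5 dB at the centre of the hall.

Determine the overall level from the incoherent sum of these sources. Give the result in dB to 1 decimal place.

Σ 10^(Lᵢ/10) = 1.818e+08.
Back to dB: 10·log₁₀ Σ = 82.6 dB.

82.6 dB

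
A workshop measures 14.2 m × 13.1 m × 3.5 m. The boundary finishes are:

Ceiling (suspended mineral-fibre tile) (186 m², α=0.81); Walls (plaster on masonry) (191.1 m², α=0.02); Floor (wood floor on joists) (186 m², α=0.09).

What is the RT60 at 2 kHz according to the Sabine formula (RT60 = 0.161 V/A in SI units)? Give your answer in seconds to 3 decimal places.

A = Σ Sᵢαᵢ = 186·0.81 + 191.1·0.02 + 186·0.09 = 171.222 sabins.
Volume V = 14.2 × 13.1 × 3.5 = 651.07 m³.
RT60 = 0.161 · V / A = 0.161 × 651.07 / 171.222 = 0.612 s.

0.612 sec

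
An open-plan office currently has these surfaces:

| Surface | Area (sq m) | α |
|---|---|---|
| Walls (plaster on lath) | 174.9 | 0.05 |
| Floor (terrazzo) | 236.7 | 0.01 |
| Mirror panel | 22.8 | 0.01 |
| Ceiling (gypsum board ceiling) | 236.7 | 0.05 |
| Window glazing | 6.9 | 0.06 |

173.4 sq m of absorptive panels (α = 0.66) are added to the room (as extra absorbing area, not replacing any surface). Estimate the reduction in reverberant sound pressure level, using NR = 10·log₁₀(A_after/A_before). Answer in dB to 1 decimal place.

A_before = Σ Sᵢαᵢ = 174.9·0.05 + 236.7·0.01 + 22.8·0.01 + 236.7·0.05 + 6.9·0.06 = 23.589 sabins.
Added absorption = 173.4 × 0.66 = 114.444 sabins.
New total A_after = 138.033 sabins.
NR = 10·log₁₀(138.033/23.589) = 7.7 dB.

7.7 dB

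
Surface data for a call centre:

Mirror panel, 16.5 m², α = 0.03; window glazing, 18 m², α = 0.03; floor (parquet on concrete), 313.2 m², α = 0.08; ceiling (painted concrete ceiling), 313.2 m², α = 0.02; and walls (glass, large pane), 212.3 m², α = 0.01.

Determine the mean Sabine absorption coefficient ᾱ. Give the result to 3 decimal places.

0.039

Total surface area S = 873.2 m².
Weighted sum Σ Sα = 34.478.
ᾱ = 34.478 / 873.2 = 0.039.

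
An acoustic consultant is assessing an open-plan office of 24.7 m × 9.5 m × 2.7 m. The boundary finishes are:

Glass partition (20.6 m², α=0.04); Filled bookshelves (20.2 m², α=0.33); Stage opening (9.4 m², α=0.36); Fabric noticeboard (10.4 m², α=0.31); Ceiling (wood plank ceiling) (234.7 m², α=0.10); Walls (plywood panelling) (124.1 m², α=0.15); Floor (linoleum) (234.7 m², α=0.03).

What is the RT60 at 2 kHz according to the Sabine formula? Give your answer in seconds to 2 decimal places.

1.61 s

A = Σ Sᵢαᵢ = 20.6×0.04 + 20.2×0.33 + 9.4×0.36 + 10.4×0.31 + 234.7×0.10 + 124.1×0.15 + 234.7×0.03 = 63.224 sabins.
V = 24.7·9.5·2.7 = 633.555 m³.
Sabine: RT60 = 0.161 × 633.555 / 63.224 = 1.61 s.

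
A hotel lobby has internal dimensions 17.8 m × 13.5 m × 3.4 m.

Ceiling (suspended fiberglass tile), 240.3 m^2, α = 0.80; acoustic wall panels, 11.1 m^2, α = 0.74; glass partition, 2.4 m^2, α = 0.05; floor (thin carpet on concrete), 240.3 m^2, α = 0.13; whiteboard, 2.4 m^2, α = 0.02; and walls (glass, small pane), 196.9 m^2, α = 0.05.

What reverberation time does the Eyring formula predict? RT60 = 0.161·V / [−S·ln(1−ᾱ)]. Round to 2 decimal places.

0.44 s

S = Σ Sᵢ = 693.4 m^2.
Σ(Sᵢαᵢ) = 240.3·0.80 + 11.1·0.74 + 2.4·0.05 + 240.3·0.13 + 2.4·0.02 + 196.9·0.05 = 241.706.
ᾱ = 241.706 / 693.4 = 0.3486.
−S·ln(1−ᾱ) = −693.4 × ln(1 − 0.3486) = 297.213.
V = 17.8 × 13.5 × 3.4 = 817.02 m³.
RT60 = 0.161 × 817.02 / 297.213 = 0.44 s.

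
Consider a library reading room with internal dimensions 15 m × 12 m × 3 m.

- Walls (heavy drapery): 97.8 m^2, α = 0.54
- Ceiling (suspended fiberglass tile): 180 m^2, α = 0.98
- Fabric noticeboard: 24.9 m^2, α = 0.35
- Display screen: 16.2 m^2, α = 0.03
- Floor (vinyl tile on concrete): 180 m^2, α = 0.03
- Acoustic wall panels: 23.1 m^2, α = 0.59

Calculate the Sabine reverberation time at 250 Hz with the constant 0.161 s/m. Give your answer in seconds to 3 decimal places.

Total absorption A = 97.8×0.54 + 180×0.98 + 24.9×0.35 + 16.2×0.03 + 180×0.03 + 23.1×0.59
  = 52.812 + 176.400 + 8.715 + 0.486 + 5.400 + 13.629 = 257.442 m^2 sabins.
Room volume: 540 m³.
Sabine: RT60 = 0.161 × 540 / 257.442 = 0.338 s.

0.338 sec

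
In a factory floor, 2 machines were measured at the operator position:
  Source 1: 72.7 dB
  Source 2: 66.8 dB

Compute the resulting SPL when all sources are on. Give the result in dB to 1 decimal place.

Sum in the linear (power) domain: Σ 10^(Lᵢ/10) = 10^(72.7/10) + 10^(66.8/10) = 2.341e+07.
Back to dB: 10·log₁₀ Σ = 73.7 dB.

73.7 dB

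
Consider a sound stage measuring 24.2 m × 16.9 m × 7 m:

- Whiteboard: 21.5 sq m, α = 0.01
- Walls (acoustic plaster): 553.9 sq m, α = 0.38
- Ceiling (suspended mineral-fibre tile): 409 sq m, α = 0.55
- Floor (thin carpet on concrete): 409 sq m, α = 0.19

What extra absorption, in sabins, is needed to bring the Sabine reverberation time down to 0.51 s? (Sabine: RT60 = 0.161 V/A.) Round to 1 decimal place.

Summing Sᵢαᵢ: 0.215 + 210.482 + 224.950 + 77.710 → A₁ = 513.357 sabins.
V = 2862.86 m³. Required absorption A₂ = 0.161 × 2862.86 / 0.51 = 903.766 sabins.
ΔA = A₂ − A₁ = 903.766 − 513.357 = 390.4 sabins.

390.4 sabins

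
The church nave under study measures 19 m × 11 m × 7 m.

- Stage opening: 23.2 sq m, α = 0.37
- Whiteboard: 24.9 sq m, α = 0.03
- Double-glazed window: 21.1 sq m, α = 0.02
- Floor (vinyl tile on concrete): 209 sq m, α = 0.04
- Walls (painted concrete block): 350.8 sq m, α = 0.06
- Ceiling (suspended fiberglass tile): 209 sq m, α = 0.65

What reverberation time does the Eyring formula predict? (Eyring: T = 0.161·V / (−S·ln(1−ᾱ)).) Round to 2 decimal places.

Total surface area S = 23.2 + 24.9 + 21.1 + 209 + 350.8 + 209 = 838.0 sq m.
Σ(Sᵢαᵢ) = 23.2×0.37 + 24.9×0.03 + 21.1×0.02 + 209×0.04 + 350.8×0.06 + 209×0.65 = 175.011.
ᾱ = 175.011 / 838.0 = 0.2088.
−S·ln(1−ᾱ) = −838.0 × ln(1 − 0.2088) = 196.263.
V = 19 × 11 × 7 = 1463 m³.
T = 0.161·V/[−S·ln(1−ᾱ)] = 0.161·1463/196.263 = 1.20 s.

1.20 sec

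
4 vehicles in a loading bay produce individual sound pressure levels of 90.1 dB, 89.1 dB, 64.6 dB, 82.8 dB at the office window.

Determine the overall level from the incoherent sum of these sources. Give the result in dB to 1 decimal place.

Sum in the linear (power) domain: Σ 10^(Lᵢ/10) = 10^(90.1/10) + 10^(89.1/10) + 10^(64.6/10) + 10^(82.8/10) = 2.03e+09.
Back to dB: 10·log₁₀ Σ = 93.1 dB.

93.1 dB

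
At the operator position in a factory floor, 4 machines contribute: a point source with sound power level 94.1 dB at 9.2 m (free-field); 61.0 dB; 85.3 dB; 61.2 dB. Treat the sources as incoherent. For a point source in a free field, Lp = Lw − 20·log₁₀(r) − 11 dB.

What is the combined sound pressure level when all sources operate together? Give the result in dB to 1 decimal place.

Source at 9.2 m: Lp = 94.1 − 20·log₁₀(9.2) − 11 = 63.8 dB.
Converting to relative power and adding: 10^(63.8/10) + 10^(61.0/10) + 10^(85.3/10) + 10^(61.2/10) = 3.438e+08.
Combined level = 10 log₁₀(3.438e+08) = 85.4 dB.

85.4 dB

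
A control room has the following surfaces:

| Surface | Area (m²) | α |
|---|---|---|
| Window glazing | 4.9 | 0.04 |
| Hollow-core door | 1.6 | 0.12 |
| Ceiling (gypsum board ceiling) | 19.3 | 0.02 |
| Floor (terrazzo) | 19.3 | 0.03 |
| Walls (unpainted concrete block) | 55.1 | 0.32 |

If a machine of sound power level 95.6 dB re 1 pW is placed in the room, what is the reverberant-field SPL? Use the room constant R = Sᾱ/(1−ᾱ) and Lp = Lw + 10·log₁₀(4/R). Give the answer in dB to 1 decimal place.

87.9 dB

Σ(Sᵢαᵢ) = 4.9·0.04 + 1.6·0.12 + 19.3·0.02 + 19.3·0.03 + 55.1·0.32 = 18.985; total area S = 100.2 m².
ᾱ = 0.1895, so room constant R = A/(1−ᾱ) = 23.424 m².
Lp = 95.6 + 10·log₁₀(4/23.424) = 95.6 + (-7.68) = 87.9 dB.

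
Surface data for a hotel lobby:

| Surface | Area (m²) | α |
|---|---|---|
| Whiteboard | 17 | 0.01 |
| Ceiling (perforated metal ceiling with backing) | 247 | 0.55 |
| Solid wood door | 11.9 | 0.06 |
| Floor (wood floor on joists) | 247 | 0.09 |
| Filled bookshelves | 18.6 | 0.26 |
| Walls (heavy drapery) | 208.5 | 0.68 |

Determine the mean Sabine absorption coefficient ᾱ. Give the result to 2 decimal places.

Total surface area S = 750.0 m².
Weighted sum Σ Sα = 305.580.
ᾱ = 305.580 / 750.0 = 0.41.

0.41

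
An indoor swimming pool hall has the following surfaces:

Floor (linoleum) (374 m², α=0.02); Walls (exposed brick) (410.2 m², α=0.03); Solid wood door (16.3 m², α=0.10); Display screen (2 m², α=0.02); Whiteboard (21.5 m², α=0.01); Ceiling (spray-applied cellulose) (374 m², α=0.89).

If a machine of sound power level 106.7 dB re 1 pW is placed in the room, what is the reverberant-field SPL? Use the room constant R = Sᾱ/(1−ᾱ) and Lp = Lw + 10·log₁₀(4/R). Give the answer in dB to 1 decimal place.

A = 354.531 sabins; S = 1198.0 m².
ᾱ = 0.2959, so room constant R = A/(1−ᾱ) = 503.524 m².
Lp = Lw + 10 log₁₀(4/R) = 106.7 -21.00 = 85.7 dB.

85.7 dB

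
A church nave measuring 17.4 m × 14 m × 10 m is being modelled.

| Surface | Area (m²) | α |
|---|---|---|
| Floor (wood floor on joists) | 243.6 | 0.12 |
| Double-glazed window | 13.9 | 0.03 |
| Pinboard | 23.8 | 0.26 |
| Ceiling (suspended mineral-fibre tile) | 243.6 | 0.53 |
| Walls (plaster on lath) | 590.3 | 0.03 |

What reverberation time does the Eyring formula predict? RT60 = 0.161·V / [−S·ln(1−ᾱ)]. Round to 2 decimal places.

1.97 seconds

Total surface area S = 243.6 + 13.9 + 23.8 + 243.6 + 590.3 = 1115.2 m².
Absorption A = 243.6·0.12 + 13.9·0.03 + 23.8·0.26 + 243.6·0.53 + 590.3·0.03 = 182.654 sabins.
ᾱ = 182.654 / 1115.2 = 0.1638.
Eyring denominator: −S ln(1−ᾱ) = 199.495.
V = 17.4 × 14 × 10 = 2436 m³.
T = 0.161·V/[−S·ln(1−ᾱ)] = 0.161·2436/199.495 = 1.97 s.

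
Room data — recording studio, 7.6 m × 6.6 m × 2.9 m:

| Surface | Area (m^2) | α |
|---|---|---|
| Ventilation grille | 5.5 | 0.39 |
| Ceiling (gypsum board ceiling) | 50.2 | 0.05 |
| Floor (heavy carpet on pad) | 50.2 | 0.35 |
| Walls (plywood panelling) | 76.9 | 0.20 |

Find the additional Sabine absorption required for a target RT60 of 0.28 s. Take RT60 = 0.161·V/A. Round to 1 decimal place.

46.0 sabins

Equivalent absorption area: A₁ = 5.5·0.39 + 50.2·0.05 + 50.2·0.35 + 76.9·0.20 = 37.605 m^2.
V = 145.464 m³. Required absorption A₂ = 0.161 × 145.464 / 0.28 = 83.642 sabins.
Shortfall: 83.642 − 37.605 = 46.0 sabins.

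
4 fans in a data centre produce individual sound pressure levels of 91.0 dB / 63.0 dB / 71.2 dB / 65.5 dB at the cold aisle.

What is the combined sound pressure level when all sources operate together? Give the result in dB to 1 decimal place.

91.1 dB

Sum in the linear (power) domain: Σ 10^(Lᵢ/10) = 10^(91.0/10) + 10^(63.0/10) + 10^(71.2/10) + 10^(65.5/10) = 1.278e+09.
Back to dB: 10·log₁₀ Σ = 91.1 dB.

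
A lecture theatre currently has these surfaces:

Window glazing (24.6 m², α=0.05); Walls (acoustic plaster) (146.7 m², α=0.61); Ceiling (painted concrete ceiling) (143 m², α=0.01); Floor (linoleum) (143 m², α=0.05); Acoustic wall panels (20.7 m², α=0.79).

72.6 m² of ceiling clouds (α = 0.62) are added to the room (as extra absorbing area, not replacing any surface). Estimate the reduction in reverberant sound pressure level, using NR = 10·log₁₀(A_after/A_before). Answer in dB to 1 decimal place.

A_before = Σ Sᵢαᵢ = 24.6×0.05 + 146.7×0.61 + 143×0.01 + 143×0.05 + 20.7×0.79 = 115.650 sabins.
Added absorption = 72.6 × 0.62 = 45.012 sabins.
A_after = 115.650 + 45.012 = 160.662 sabins.
NR = 10·log₁₀(160.662/115.650) = 1.4 dB.

1.4 dB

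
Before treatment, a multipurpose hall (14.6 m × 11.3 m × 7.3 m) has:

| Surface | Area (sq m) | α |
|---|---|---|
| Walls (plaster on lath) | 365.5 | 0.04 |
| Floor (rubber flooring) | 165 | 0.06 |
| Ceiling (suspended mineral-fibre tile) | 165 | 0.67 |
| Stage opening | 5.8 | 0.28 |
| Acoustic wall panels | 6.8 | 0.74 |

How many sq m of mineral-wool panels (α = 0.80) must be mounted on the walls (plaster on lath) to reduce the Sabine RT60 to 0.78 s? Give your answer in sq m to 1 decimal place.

Total absorption A₁ = 365.5*0.04 + 165*0.06 + 165*0.67 + 5.8*0.28 + 6.8*0.74
  = 14.620 + 9.900 + 110.550 + 1.624 + 5.032 = 141.726 sq m sabins.
V = 1204.354 m³. Target absorption A₂ = 0.161 × 1204.354 / 0.78 = 248.591 sabins.
ΔA needed = 248.591 − 141.726 = 106.865 sabins.
Net gain per sq m: Δα = 0.80 − 0.04 = 0.76.
Panel area = 106.865 / 0.76 = 140.6 sq m.

140.6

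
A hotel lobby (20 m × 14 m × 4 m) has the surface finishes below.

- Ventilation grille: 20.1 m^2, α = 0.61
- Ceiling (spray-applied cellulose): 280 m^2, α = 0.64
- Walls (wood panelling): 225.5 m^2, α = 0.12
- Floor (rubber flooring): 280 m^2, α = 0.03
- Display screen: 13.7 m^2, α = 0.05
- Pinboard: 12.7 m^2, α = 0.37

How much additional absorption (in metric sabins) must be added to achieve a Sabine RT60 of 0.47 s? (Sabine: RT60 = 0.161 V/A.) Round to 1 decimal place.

Total absorption A₁ = 20.1×0.61 + 280×0.64 + 225.5×0.12 + 280×0.03 + 13.7×0.05 + 12.7×0.37
  = 12.261 + 179.200 + 27.060 + 8.400 + 0.685 + 4.699 = 232.305 m^2 sabins.
V = 1120 m³. Required absorption A₂ = 0.161 × 1120 / 0.47 = 383.660 sabins.
ΔA = A₂ − A₁ = 383.660 − 232.305 = 151.4 sabins.

151.4 sabins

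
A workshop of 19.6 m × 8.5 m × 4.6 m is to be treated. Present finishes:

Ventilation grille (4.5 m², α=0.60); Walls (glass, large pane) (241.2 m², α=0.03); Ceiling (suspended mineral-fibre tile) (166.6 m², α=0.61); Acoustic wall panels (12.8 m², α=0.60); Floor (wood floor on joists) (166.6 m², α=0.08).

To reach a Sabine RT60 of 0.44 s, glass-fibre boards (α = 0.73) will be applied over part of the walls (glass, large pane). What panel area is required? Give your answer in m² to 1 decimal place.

Equivalent absorption area: A₁ = 4.5×0.60 + 241.2×0.03 + 166.6×0.61 + 12.8×0.60 + 166.6×0.08 = 132.570 m².
Required A₂ = 0.161·766.36/0.44 = 280.418 sabins.
ΔA needed = 280.418 − 132.570 = 147.848 sabins.
Each m² of panel replacing the walls (glass, large pane) adds (0.73 − 0.03) = 0.70 sabins.
Area = ΔA/Δα = 147.848/0.70 = 211.2 m².

211.2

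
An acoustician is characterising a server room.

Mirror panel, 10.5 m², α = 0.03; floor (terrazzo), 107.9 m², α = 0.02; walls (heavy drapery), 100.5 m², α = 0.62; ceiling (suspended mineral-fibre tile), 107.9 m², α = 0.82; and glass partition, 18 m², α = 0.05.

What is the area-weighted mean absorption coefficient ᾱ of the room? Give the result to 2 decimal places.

S = Σ Sᵢ = 10.5 + 107.9 + 100.5 + 107.9 + 18 = 344.8 m².
A = 10.5·0.03 + 107.9·0.02 + 100.5·0.62 + 107.9·0.82 + 18·0.05 = 154.161 sabins.
ᾱ = 154.161 / 344.8 = 0.45.

0.45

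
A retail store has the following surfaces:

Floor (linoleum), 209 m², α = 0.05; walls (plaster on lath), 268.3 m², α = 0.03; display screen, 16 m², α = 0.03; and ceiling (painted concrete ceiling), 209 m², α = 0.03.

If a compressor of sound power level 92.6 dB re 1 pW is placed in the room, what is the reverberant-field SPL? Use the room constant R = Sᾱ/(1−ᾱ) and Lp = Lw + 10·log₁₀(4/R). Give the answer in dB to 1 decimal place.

84.4 dB

A = 25.249 sabins; S = 702.3 m².
ᾱ = 0.0360, so room constant R = A/(1−ᾱ) = 26.192 m².
Lp = 92.6 + 10·log₁₀(4/26.192) = 92.6 + (-8.16) = 84.4 dB.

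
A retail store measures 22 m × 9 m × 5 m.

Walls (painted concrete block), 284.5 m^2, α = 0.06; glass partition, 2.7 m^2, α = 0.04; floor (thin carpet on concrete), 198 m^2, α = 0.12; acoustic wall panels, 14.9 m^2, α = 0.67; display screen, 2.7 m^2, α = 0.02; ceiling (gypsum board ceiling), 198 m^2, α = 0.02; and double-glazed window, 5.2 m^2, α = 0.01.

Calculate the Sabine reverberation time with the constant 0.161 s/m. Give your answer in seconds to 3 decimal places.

2.899 s

Summing Sᵢαᵢ: 17.070 + 0.108 + 23.760 + 9.983 + 0.054 + 3.960 + 0.052 → A = 54.987 sabins.
Volume V = 22 × 9 × 5 = 990 m³.
T = 0.161 V/A = 0.161·990/54.987 = 2.899 s.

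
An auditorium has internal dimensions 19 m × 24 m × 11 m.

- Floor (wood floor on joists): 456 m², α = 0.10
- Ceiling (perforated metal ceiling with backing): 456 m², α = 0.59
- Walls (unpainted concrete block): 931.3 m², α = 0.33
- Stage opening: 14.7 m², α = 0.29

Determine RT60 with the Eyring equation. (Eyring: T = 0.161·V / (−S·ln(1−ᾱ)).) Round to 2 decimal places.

1.06 s

S = Σ Sᵢ = 1858.0 m².
Absorption A = 456×0.10 + 456×0.59 + 931.3×0.33 + 14.7×0.29 = 626.232 sabins.
Mean coefficient ᾱ = A/S = 0.3370.
−S·ln(1−ᾱ) = −1858.0 × ln(1 − 0.3370) = 763.601.
V = 19 × 24 × 11 = 5016 m³.
T = 0.161·V/[−S·ln(1−ᾱ)] = 0.161·5016/763.601 = 1.06 s.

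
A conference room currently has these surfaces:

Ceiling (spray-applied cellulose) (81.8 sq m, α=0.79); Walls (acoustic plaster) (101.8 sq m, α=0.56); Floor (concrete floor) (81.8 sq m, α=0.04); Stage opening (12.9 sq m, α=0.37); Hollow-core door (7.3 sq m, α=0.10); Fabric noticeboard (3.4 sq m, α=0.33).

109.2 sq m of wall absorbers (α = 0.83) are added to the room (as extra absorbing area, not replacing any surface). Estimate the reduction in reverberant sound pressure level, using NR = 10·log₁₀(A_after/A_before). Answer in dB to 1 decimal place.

A_before = Σ Sᵢαᵢ = 81.8×0.79 + 101.8×0.56 + 81.8×0.04 + 12.9×0.37 + 7.3×0.10 + 3.4×0.33 = 131.527 sabins.
Added absorption = 109.2 × 0.83 = 90.636 sabins.
A_after = 131.527 + 90.636 = 222.163 sabins.
NR = 10·log₁₀(222.163/131.527) = 2.3 dB.

2.3 dB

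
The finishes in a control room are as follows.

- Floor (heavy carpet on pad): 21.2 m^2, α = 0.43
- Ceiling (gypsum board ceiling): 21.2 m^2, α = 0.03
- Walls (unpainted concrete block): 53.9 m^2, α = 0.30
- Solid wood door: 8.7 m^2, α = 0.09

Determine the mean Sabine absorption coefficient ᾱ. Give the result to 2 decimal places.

Total surface area S = 105.0 m^2.
Weighted sum Σ Sα = 26.705.
ᾱ = 26.705 / 105.0 = 0.25.

0.25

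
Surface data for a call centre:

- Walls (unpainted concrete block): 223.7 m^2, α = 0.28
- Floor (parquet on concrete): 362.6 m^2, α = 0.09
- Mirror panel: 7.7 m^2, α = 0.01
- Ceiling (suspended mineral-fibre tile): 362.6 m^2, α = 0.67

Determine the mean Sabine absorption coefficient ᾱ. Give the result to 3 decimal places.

Total surface area S = 956.6 m^2.
A = 223.7×0.28 + 362.6×0.09 + 7.7×0.01 + 362.6×0.67 = 338.289 sabins.
ᾱ = A/S = 0.354.

0.354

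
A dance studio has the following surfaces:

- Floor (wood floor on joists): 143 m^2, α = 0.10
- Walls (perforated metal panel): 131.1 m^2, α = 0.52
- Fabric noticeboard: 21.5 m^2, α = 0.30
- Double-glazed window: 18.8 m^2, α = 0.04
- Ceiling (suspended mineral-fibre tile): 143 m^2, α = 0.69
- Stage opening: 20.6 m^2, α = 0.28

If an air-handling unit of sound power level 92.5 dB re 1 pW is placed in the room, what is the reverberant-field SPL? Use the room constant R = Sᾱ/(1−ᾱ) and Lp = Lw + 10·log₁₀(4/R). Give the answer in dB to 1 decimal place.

A = 194.112 sabins; S = 478.0 m^2.
ᾱ = 0.4061, so room constant R = A/(1−ᾱ) = 326.843 m^2.
Lp = 92.5 + 10·log₁₀(4/326.843) = 92.5 + (-19.12) = 73.4 dB.

73.4 dB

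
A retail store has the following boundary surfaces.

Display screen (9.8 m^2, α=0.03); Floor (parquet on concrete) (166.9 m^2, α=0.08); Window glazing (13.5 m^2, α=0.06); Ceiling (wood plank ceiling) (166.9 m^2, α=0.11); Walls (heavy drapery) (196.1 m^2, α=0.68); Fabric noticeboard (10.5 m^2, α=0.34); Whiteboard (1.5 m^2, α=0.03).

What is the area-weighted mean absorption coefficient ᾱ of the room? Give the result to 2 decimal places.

0.30

S = Σ Sᵢ = 9.8 + 166.9 + 13.5 + 166.9 + 196.1 + 10.5 + 1.5 = 565.2 m^2.
Σ(Sᵢαᵢ) = 9.8×0.03 + 166.9×0.08 + 13.5×0.06 + 166.9×0.11 + 196.1×0.68 + 10.5×0.34 + 1.5×0.03 = 169.778.
ᾱ = 169.778 / 565.2 = 0.30.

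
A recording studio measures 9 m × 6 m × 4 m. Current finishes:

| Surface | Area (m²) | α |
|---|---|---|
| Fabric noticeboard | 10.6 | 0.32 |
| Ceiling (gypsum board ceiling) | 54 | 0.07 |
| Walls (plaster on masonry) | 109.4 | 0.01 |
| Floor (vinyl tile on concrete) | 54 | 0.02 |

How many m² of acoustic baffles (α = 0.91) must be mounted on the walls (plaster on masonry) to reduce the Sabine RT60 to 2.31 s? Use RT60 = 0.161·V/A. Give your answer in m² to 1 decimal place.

6.3

Total absorption A₁ = 10.6·0.32 + 54·0.07 + 109.4·0.01 + 54·0.02
  = 3.392 + 3.780 + 1.094 + 1.080 = 9.346 m² sabins.
Required A₂ = 0.161·216/2.31 = 15.055 sabins.
Absorption to add: 15.055 − 9.346 = 5.709 sabins.
Each m² of panel replacing the walls (plaster on masonry) adds (0.91 − 0.01) = 0.90 sabins.
Area = ΔA/Δα = 5.709/0.90 = 6.3 m².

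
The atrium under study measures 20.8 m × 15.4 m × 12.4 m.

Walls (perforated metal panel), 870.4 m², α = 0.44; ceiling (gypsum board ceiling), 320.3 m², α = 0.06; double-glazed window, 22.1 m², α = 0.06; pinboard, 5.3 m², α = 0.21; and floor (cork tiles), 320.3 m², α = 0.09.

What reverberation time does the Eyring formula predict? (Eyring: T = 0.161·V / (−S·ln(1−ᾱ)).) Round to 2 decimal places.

1.26 s

Total surface area S = 870.4 + 320.3 + 22.1 + 5.3 + 320.3 = 1538.4 m².
Absorption A = 870.4·0.44 + 320.3·0.06 + 22.1·0.06 + 5.3·0.21 + 320.3·0.09 = 433.460 sabins.
Mean coefficient ᾱ = A/S = 0.2818.
Eyring denominator: −S ln(1−ᾱ) = 509.221.
V = 20.8 × 15.4 × 12.4 = 3971.968 m³.
RT60 = 0.161 × 3971.968 / 509.221 = 1.26 s.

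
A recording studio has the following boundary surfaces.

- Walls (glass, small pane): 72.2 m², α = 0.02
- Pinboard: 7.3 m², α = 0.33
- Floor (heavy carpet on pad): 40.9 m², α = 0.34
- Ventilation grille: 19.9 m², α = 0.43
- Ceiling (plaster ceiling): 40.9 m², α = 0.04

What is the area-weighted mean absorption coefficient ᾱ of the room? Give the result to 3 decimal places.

Total surface area S = 181.2 m².
A = 72.2·0.02 + 7.3·0.33 + 40.9·0.34 + 19.9·0.43 + 40.9·0.04 = 27.952 sabins.
ᾱ = A/S = 0.154.

0.154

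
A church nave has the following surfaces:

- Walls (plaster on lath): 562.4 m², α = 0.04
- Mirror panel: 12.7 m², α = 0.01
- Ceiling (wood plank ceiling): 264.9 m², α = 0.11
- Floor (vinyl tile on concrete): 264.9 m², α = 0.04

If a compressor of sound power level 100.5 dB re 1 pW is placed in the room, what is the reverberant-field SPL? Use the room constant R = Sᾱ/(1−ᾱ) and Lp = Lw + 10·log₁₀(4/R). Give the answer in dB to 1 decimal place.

88.3 dB

A = 62.358 sabins; S = 1104.9 m².
ᾱ = 0.0564, so room constant R = A/(1−ᾱ) = 66.085 m².
Lp = Lw + 10 log₁₀(4/R) = 100.5 -12.18 = 88.3 dB.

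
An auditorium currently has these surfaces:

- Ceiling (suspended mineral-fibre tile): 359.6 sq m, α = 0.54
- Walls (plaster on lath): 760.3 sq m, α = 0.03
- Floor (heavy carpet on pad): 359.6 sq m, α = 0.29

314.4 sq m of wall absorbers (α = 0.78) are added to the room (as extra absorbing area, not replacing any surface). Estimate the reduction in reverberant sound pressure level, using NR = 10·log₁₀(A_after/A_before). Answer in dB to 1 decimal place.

2.5 dB

A_before = Σ Sᵢαᵢ = 359.6*0.54 + 760.3*0.03 + 359.6*0.29 = 321.277 sabins.
Added absorption = 314.4 × 0.78 = 245.232 sabins.
A_after = 321.277 + 245.232 = 566.509 sabins.
NR = 10·log₁₀(566.509/321.277) = 2.5 dB.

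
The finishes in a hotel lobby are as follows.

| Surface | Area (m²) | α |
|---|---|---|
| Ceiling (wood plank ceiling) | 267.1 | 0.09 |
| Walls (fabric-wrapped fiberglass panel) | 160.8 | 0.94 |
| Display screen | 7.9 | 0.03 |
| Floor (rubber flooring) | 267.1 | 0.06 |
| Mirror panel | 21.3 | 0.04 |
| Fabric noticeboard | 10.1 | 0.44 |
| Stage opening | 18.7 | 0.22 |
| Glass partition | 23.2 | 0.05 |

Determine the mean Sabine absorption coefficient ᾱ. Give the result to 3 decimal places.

Total surface area S = 776.2 m².
Σ(Sᵢαᵢ) = 267.1·0.09 + 160.8·0.94 + 7.9·0.03 + 267.1·0.06 + 21.3·0.04 + 10.1·0.44 + 18.7·0.22 + 23.2·0.05 = 202.024.
ᾱ = 202.024 / 776.2 = 0.260.

0.260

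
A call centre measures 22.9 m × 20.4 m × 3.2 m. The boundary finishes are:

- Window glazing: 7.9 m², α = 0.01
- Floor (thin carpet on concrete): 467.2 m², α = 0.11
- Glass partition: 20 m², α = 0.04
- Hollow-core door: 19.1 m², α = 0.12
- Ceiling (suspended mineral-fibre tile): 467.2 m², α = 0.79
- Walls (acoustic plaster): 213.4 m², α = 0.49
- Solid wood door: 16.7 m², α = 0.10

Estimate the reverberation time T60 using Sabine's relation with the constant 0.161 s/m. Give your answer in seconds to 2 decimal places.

Equivalent absorption area: A = 7.9·0.01 + 467.2·0.11 + 20·0.04 + 19.1·0.12 + 467.2·0.79 + 213.4·0.49 + 16.7·0.10 = 529.887 m².
Room volume: 1494.912 m³.
RT60 = 0.161 · V / A = 0.161 × 1494.912 / 529.887 = 0.45 s.

0.45 s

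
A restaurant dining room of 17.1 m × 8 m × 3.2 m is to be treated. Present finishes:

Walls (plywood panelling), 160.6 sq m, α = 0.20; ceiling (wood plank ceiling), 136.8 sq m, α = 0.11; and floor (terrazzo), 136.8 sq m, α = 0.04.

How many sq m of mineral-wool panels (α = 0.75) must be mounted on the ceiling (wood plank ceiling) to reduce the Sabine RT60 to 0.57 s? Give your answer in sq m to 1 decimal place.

Total absorption A₁ = 160.6×0.20 + 136.8×0.11 + 136.8×0.04
  = 32.120 + 15.048 + 5.472 = 52.640 sq m sabins.
Required A₂ = 0.161·437.76/0.57 = 123.648 sabins.
Absorption to add: 123.648 − 52.640 = 71.008 sabins.
Net gain per sq m: Δα = 0.75 − 0.11 = 0.64.
Panel area = 71.008 / 0.64 = 111.0 sq m.

111.0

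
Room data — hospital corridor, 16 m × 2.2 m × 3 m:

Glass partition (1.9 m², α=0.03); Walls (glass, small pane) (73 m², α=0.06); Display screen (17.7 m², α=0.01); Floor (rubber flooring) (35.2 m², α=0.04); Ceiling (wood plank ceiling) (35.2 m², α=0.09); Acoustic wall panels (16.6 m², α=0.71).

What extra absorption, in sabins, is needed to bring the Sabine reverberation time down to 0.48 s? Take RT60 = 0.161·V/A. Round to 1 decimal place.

14.4 sabins

Summing Sᵢαᵢ: 0.057 + 4.380 + 0.177 + 1.408 + 3.168 + 11.786 → A₁ = 20.976 sabins.
Target A₂ = 0.161·105.6/0.48 = 35.420 sabins (V = 105.6 m³).
ΔA = A₂ − A₁ = 35.420 − 20.976 = 14.4 sabins.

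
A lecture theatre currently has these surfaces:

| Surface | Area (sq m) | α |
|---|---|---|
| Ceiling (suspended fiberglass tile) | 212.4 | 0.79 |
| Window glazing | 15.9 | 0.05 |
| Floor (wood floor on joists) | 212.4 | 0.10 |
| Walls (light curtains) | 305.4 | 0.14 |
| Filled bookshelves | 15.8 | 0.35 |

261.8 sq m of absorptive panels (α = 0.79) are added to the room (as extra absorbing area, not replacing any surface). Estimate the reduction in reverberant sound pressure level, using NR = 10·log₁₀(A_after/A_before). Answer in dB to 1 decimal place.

A_before = Σ Sᵢαᵢ = 212.4·0.79 + 15.9·0.05 + 212.4·0.10 + 305.4·0.14 + 15.8·0.35 = 238.117 sabins.
Treatment contributes 261.8·0.79 = 206.822 sabins.
A_after = 238.117 + 206.822 = 444.939 sabins.
NR = 10·log₁₀(444.939/238.117) = 2.7 dB.

2.7 dB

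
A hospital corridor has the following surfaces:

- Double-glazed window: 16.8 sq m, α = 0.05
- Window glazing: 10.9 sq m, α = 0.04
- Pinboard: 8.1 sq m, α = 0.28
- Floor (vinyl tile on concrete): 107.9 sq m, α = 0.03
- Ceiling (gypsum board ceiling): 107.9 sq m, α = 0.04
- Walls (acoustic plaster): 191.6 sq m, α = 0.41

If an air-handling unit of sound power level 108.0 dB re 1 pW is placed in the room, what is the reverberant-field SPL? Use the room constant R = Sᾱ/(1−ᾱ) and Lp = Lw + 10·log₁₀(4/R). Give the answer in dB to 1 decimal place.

A = 89.653 sabins; S = 443.2 sq m.
ᾱ = 0.2023, so room constant R = A/(1−ᾱ) = 112.389 sq m.
Lp = Lw + 10 log₁₀(4/R) = 108.0 -14.49 = 93.5 dB.

93.5 dB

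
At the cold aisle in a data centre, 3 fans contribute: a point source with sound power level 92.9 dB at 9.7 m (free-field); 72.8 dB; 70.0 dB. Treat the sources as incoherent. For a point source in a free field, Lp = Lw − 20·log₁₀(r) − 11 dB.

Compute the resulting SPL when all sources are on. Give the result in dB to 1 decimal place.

74.9 dB

Source at 9.7 m: Lp = 92.9 − 20·log₁₀(9.7) − 11 = 62.2 dB.
Converting to relative power and adding: 10^(62.2/10) + 10^(72.8/10) + 10^(70.0/10) = 3.071e+07.
L_total = 10·log₁₀(3.071e+07) = 74.9 dB.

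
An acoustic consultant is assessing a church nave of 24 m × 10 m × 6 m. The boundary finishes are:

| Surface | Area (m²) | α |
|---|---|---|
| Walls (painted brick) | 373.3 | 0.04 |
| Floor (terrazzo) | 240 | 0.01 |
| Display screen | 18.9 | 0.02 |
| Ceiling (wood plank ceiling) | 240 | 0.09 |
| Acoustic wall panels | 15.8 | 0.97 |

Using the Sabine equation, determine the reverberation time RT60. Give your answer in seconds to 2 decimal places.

Equivalent absorption area: A = 373.3*0.04 + 240*0.01 + 18.9*0.02 + 240*0.09 + 15.8*0.97 = 54.636 m².
Room volume: 1440 m³.
T = 0.161 V/A = 0.161·1440/54.636 = 4.24 s.

4.24 s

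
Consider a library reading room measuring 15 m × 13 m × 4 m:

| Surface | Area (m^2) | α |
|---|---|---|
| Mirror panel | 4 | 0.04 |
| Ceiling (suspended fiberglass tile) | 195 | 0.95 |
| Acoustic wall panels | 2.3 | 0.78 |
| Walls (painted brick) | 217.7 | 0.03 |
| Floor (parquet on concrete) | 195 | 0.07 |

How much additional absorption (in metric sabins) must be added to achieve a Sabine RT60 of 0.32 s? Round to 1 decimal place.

Summing Sᵢαᵢ: 0.160 + 185.250 + 1.794 + 6.531 + 13.650 → A₁ = 207.385 sabins.
Target A₂ = 0.161·780/0.32 = 392.438 sabins (V = 780 m³).
ΔA = A₂ − A₁ = 392.438 − 207.385 = 185.1 sabins.

185.1 sabins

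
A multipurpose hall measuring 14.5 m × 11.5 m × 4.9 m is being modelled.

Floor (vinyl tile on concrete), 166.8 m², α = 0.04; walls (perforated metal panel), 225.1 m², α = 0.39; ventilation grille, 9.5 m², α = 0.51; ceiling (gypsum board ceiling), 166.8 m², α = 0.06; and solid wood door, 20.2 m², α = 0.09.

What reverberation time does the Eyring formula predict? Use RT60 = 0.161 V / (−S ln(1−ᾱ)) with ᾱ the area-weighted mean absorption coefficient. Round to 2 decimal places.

S = Σ Sᵢ = 588.4 m².
Σ(Sᵢαᵢ) = 166.8×0.04 + 225.1×0.39 + 9.5×0.51 + 166.8×0.06 + 20.2×0.09 = 111.132.
ᾱ = 111.132 / 588.4 = 0.1889.
−S·ln(1−ᾱ) = −588.4 × ln(1 − 0.1889) = 123.190.
V = 14.5 × 11.5 × 4.9 = 817.075 m³.
T = 0.161·V/[−S·ln(1−ᾱ)] = 0.161·817.075/123.190 = 1.07 s.

1.07 s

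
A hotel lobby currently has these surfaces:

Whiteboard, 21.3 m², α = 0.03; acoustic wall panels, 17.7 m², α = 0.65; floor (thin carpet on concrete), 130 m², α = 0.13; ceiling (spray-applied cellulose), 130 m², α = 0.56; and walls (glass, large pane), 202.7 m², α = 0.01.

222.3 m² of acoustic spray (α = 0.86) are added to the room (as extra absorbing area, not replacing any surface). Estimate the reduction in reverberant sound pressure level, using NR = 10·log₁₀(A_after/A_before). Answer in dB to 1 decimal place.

4.5 dB

Summing Sᵢαᵢ: 0.639 + 11.505 + 16.900 + 72.800 + 2.027 → A_before = 103.871 sabins.
Added absorption = 222.3 × 0.86 = 191.178 sabins.
New total A_after = 295.049 sabins.
NR = 10·log₁₀(295.049/103.871) = 4.5 dB.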